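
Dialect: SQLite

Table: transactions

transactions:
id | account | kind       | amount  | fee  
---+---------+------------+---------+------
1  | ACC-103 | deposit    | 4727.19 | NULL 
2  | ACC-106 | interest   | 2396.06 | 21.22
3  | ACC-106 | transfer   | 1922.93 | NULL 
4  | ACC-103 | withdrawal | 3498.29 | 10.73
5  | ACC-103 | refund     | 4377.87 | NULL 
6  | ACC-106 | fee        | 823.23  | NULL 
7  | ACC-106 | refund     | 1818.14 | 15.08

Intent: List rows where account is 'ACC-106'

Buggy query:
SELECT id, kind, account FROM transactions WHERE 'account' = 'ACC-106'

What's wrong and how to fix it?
Bug: 'account' in single quotes is a string literal, not the column; the comparison is literal-vs-literal and never true

Fix: Remove the quotes around the column name (or use double quotes for an identifier)

Corrected query:
SELECT id, kind, account FROM transactions WHERE account = 'ACC-106'

Result:
id | kind     | account
---+----------+--------
2  | interest | ACC-106
3  | transfer | ACC-106
6  | fee      | ACC-106
7  | refund   | ACC-106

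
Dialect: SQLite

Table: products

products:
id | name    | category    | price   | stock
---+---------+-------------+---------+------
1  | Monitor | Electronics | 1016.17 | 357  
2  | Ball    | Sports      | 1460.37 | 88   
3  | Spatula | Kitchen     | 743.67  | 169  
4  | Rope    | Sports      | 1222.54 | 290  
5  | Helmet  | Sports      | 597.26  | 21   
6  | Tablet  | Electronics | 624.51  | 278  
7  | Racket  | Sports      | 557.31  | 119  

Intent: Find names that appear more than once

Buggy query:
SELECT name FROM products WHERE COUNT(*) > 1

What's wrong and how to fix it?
Bug: COUNT(*) is an aggregate and cannot be used in WHERE

Fix: Group first, then use HAVING for the count condition

Corrected query:
SELECT name FROM products GROUP BY name HAVING COUNT(*) > 1

Result:
(no rows)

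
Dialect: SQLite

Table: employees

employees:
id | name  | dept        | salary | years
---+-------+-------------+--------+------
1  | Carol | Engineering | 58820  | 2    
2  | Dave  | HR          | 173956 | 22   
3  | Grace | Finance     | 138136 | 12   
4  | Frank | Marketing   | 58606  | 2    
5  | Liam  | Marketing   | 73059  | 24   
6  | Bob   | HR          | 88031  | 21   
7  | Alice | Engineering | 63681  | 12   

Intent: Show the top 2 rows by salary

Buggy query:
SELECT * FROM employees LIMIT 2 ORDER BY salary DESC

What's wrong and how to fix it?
Bug: ORDER BY cannot follow LIMIT; LIMIT is the final clause

Fix: Swap the clauses: ORDER BY first, then LIMIT

Corrected query:
SELECT * FROM employees ORDER BY salary DESC LIMIT 2

Result:
id | name  | dept    | salary | years
---+-------+---------+--------+------
2  | Dave  | HR      | 173956 | 22   
3  | Grace | Finance | 138136 | 12   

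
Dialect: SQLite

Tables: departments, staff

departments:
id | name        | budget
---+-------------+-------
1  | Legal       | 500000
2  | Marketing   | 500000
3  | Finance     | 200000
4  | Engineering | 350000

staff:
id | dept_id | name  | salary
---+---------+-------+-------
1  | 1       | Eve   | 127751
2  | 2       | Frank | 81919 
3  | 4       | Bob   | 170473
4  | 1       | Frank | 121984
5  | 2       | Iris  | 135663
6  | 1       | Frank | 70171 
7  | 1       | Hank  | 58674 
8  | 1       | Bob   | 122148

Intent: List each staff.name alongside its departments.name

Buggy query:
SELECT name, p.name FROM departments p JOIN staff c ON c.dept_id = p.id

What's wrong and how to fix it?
Bug: Both tables have a 'name' column; the unqualified reference is ambiguous

Fix: Qualify the column with its table alias (c.name)

Corrected query:
SELECT c.name, p.name FROM departments p JOIN staff c ON c.dept_id = p.id

Result:
name  | name       
------+------------
Eve   | Legal      
Frank | Marketing  
Bob   | Engineering
Frank | Legal      
Iris  | Marketing  
Frank | Legal      
Hank  | Legal      
Bob   | Legal      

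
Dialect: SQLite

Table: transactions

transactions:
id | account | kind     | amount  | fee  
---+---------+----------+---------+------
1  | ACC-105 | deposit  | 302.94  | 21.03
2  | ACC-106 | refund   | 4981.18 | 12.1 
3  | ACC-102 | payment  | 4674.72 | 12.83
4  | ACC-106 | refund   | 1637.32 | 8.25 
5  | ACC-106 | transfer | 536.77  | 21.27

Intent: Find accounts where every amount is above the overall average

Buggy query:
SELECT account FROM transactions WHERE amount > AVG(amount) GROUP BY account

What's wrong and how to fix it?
Bug: WHERE evaluates per row before aggregation, so AVG() is unavailable

Fix: Compute the overall average in a scalar subquery and compare each group's MIN against it in HAVING

Corrected query:
SELECT account FROM transactions GROUP BY account HAVING MIN(amount) > (SELECT AVG(amount) FROM transactions)

Result:
account
-------
ACC-102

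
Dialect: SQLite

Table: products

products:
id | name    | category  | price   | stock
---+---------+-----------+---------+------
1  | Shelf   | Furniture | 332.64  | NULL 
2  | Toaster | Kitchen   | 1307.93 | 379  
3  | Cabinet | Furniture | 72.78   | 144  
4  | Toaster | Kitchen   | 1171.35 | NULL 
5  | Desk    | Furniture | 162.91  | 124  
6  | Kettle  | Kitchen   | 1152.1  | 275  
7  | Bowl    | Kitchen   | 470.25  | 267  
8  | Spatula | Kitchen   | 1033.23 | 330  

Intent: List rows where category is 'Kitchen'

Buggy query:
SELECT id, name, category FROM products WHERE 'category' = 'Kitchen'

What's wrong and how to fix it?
Bug: 'category' in single quotes is a string literal, not the column; the comparison is literal-vs-literal and never true

Fix: Reference the column as category without single quotes

Corrected query:
SELECT id, name, category FROM products WHERE category = 'Kitchen'

Result:
id | name    | category
---+---------+---------
2  | Toaster | Kitchen 
4  | Toaster | Kitchen 
6  | Kettle  | Kitchen 
7  | Bowl    | Kitchen 
8  | Spatula | Kitchen 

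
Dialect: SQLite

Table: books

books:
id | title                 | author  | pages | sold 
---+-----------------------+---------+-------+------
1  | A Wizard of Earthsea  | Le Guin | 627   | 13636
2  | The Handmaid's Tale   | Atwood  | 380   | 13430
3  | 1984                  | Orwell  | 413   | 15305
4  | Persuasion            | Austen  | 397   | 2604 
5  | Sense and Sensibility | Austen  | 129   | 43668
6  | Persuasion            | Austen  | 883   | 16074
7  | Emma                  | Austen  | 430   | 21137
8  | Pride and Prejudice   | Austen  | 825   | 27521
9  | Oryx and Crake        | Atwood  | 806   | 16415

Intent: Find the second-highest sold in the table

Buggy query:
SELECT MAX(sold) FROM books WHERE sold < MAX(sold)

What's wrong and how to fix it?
Bug: The inner MAX is an aggregate inside WHERE, which is not allowed

Fix: Compute the overall MAX in a subquery, then take MAX of rows below it

Corrected query:
SELECT MAX(sold) FROM books WHERE sold < (SELECT MAX(sold) FROM books)

Result:
MAX(sold)
---------
27521    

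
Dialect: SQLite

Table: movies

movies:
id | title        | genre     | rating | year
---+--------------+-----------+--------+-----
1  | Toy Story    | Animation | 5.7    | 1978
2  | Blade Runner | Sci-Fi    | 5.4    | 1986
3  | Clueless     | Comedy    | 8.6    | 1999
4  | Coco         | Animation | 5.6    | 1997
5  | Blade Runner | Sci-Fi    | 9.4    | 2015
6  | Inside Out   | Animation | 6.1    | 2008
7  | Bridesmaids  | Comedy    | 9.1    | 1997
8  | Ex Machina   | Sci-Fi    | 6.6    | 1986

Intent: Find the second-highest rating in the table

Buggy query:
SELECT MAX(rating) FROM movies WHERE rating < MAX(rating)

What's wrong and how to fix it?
Bug: The inner MAX is an aggregate inside WHERE, which is not allowed

Fix: Compute the overall MAX in a subquery, then take MAX of rows below it

Corrected query:
SELECT MAX(rating) FROM movies WHERE rating < (SELECT MAX(rating) FROM movies)

Result:
MAX(rating)
-----------
9.1        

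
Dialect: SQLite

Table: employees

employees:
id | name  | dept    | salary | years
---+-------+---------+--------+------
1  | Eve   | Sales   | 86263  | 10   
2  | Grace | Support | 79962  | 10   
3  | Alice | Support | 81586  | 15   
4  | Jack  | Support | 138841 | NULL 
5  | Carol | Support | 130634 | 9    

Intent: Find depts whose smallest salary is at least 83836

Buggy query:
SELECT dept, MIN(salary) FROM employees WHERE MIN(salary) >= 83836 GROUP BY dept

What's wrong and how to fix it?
Bug: MIN() in WHERE is a misuse of aggregate

Fix: Replace WHERE with HAVING after the GROUP BY

Corrected query:
SELECT dept, MIN(salary) FROM employees GROUP BY dept HAVING MIN(salary) >= 83836

Result:
dept  | MIN(salary)
------+------------
Sales | 86263      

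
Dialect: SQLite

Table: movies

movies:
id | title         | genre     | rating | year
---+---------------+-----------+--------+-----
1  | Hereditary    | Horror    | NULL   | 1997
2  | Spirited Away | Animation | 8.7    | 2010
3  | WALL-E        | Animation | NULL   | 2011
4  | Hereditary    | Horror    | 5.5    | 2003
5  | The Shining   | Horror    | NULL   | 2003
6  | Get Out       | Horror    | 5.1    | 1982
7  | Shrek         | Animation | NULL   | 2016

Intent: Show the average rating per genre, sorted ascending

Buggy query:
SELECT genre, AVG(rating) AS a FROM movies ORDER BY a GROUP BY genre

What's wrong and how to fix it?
Bug: GROUP BY must precede ORDER BY

Fix: Move ORDER BY to the end, after GROUP BY

Corrected query:
SELECT genre, AVG(rating) AS a FROM movies GROUP BY genre ORDER BY a

Result:
genre     | a  
----------+----
Horror    | 5.3
Animation | 8.7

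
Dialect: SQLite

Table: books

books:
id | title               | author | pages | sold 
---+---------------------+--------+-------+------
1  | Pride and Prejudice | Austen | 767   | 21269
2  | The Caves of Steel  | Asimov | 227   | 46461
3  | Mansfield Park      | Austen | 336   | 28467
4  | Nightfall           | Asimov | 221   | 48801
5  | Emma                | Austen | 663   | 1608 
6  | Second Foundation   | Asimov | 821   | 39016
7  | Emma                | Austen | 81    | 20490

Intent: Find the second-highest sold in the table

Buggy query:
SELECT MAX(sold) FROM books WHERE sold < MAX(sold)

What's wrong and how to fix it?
Bug: MAX(sold) on the right of the comparison is an aggregate-in-WHERE error

Fix: Put the inner MAX in a scalar subquery

Corrected query:
SELECT MAX(sold) FROM books WHERE sold < (SELECT MAX(sold) FROM books)

Result:
MAX(sold)
---------
46461    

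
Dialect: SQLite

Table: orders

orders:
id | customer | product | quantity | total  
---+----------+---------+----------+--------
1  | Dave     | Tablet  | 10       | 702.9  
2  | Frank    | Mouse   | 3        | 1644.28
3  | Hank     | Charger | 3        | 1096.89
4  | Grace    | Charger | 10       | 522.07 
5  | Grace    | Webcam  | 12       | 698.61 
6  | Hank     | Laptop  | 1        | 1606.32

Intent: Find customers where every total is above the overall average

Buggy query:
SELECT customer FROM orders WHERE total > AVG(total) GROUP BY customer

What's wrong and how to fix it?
Bug: AVG() is an aggregate; it can't sit directly in WHERE

Fix: Use a subquery for AVG and a HAVING MIN(...) filter so the condition holds for every row in the group

Corrected query:
SELECT customer FROM orders GROUP BY customer HAVING MIN(total) > (SELECT AVG(total) FROM orders)

Result:
customer
--------
Frank   
Hank    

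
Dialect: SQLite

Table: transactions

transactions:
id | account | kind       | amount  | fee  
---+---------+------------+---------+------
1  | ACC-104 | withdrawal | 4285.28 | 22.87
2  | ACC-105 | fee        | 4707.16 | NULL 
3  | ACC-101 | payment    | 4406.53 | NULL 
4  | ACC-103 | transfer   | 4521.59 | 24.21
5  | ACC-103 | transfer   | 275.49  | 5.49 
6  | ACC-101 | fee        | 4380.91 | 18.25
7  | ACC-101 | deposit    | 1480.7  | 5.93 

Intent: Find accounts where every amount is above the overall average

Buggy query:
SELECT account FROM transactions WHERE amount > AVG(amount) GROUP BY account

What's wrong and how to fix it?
Bug: AVG() is an aggregate; it can't sit directly in WHERE

Fix: Compute the overall average in a scalar subquery and compare each group's MIN against it in HAVING

Corrected query:
SELECT account FROM transactions GROUP BY account HAVING MIN(amount) > (SELECT AVG(amount) FROM transactions)

Result:
account
-------
ACC-104
ACC-105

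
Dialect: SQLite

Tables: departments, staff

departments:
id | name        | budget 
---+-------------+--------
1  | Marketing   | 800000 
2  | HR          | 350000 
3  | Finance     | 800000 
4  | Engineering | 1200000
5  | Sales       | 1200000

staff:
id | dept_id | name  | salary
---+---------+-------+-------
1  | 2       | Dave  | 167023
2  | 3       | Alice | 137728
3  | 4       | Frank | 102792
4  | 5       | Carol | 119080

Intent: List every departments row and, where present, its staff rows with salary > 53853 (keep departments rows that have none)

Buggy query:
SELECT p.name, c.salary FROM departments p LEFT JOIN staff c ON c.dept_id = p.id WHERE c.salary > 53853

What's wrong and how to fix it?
Bug: Filtering c.salary in WHERE discards the NULL rows produced by LEFT JOIN, turning it into an inner join

Fix: Move the right-table condition into the ON clause so unmatched parents are kept

Corrected query:
SELECT p.name, c.salary FROM departments p LEFT JOIN staff c ON c.dept_id = p.id AND c.salary > 53853

Result:
name        | salary
------------+-------
Marketing   | NULL  
HR          | 167023
Finance     | 137728
Engineering | 102792
Sales       | 119080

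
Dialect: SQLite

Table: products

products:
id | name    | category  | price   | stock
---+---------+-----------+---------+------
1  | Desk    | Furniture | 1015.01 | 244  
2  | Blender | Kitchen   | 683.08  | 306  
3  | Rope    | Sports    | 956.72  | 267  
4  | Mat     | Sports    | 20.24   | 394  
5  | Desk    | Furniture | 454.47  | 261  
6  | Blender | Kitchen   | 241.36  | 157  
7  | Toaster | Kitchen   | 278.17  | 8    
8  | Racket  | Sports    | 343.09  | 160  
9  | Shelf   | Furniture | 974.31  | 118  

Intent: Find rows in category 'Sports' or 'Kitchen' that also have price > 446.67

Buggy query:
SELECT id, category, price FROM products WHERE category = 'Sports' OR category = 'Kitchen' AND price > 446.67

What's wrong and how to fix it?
Bug: Without parentheses, AND is evaluated before OR, so the price filter only applies to the 'Kitchen' branch

Fix: Add parentheses around the OR so the AND applies to both alternatives

Corrected query:
SELECT id, category, price FROM products WHERE (category = 'Sports' OR category = 'Kitchen') AND price > 446.67

Result:
id | category | price 
---+----------+-------
2  | Kitchen  | 683.08
3  | Sports   | 956.72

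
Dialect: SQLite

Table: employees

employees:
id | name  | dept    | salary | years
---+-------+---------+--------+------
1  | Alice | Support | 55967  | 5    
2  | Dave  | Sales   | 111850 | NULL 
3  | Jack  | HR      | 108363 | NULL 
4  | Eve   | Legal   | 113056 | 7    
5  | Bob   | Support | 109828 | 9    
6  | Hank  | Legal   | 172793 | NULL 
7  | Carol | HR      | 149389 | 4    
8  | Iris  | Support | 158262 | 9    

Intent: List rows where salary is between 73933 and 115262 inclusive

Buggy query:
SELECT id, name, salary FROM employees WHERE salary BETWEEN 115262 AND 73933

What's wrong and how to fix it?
Bug: BETWEEN expects the lower bound first; with 115262 AND 73933 the range is empty

Fix: Write BETWEEN 73933 AND 115262

Corrected query:
SELECT id, name, salary FROM employees WHERE salary BETWEEN 73933 AND 115262

Result:
id | name | salary
---+------+-------
2  | Dave | 111850
3  | Jack | 108363
4  | Eve  | 113056
5  | Bob  | 109828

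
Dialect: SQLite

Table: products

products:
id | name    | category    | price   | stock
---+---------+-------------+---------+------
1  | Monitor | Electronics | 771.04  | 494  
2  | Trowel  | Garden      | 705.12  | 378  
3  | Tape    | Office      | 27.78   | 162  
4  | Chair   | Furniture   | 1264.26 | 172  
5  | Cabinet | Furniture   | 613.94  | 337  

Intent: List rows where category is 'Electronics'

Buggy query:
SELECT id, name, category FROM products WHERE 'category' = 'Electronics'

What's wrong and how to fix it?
Bug: 'category' in single quotes is a string literal, not the column; the comparison is literal-vs-literal and never true

Fix: Reference the column as category without single quotes

Corrected query:
SELECT id, name, category FROM products WHERE category = 'Electronics'

Result:
id | name    | category   
---+---------+------------
1  | Monitor | Electronics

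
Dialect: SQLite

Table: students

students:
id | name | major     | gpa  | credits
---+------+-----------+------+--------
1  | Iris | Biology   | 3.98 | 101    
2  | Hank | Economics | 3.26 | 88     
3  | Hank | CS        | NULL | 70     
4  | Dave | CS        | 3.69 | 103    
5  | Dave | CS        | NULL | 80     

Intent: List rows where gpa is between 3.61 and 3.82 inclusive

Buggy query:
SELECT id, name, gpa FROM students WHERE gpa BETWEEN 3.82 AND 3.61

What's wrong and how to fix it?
Bug: The bounds are reversed; BETWEEN a AND b requires a <= b to match anything

Fix: Swap the bounds so the smaller value comes first

Corrected query:
SELECT id, name, gpa FROM students WHERE gpa BETWEEN 3.61 AND 3.82

Result:
id | name | gpa 
---+------+-----
4  | Dave | 3.69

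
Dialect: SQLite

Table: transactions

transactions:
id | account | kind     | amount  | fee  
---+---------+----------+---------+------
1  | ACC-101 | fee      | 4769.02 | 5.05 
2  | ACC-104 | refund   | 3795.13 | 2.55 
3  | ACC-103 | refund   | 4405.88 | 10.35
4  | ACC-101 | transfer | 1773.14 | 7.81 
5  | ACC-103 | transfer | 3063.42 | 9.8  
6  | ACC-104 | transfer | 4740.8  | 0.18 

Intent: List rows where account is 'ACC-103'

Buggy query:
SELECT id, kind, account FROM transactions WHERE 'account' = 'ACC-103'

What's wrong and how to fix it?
Bug: Single quotes denote string literals in SQL; the column name is being compared as a constant string

Fix: Reference the column as account without single quotes

Corrected query:
SELECT id, kind, account FROM transactions WHERE account = 'ACC-103'

Result:
id | kind     | account
---+----------+--------
3  | refund   | ACC-103
5  | transfer | ACC-103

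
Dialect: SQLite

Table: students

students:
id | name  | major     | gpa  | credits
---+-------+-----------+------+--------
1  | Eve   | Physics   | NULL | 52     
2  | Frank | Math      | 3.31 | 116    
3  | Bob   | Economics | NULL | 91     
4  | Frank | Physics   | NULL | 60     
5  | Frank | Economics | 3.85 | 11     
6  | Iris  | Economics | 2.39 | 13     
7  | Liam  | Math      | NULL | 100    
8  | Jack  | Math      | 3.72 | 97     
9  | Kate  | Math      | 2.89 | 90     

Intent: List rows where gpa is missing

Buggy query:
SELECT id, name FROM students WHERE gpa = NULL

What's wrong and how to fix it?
Bug: Comparing to NULL with '=' never matches; NULL = NULL is unknown, not true

Fix: Replace '= NULL' with 'IS NULL'

Corrected query:
SELECT id, name FROM students WHERE gpa IS NULL

Result:
id | name 
---+------
1  | Eve  
3  | Bob  
4  | Frank
7  | Liam 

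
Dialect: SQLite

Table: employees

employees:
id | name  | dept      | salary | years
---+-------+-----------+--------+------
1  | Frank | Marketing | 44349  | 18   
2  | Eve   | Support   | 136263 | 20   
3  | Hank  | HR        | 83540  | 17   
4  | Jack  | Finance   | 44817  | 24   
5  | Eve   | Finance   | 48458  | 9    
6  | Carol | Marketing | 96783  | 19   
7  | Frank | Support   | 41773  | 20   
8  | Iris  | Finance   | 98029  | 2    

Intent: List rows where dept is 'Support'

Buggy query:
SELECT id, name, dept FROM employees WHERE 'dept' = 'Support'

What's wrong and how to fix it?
Bug: 'dept' in single quotes is a string literal, not the column; the comparison is literal-vs-literal and never true

Fix: Reference the column as dept without single quotes

Corrected query:
SELECT id, name, dept FROM employees WHERE dept = 'Support'

Result:
id | name  | dept   
---+-------+--------
2  | Eve   | Support
7  | Frank | Support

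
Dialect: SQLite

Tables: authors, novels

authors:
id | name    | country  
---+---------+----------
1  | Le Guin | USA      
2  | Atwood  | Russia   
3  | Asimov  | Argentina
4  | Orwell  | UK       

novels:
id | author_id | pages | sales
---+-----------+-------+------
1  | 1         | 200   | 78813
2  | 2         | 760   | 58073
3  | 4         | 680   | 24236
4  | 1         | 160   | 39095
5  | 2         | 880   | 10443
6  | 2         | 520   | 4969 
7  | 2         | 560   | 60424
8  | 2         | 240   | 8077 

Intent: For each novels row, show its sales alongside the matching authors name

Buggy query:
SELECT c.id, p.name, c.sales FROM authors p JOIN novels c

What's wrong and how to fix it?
Bug: JOIN with no ON clause produces a cartesian product; every novels row pairs with every authors row

Fix: Specify the join condition linking the foreign key to the parent id

Corrected query:
SELECT c.id, p.name, c.sales FROM authors p JOIN novels c ON c.author_id = p.id

Result:
id | name    | sales
---+---------+------
1  | Le Guin | 78813
2  | Atwood  | 58073
3  | Orwell  | 24236
4  | Le Guin | 39095
5  | Atwood  | 10443
6  | Atwood  | 4969 
7  | Atwood  | 60424
8  | Atwood  | 8077 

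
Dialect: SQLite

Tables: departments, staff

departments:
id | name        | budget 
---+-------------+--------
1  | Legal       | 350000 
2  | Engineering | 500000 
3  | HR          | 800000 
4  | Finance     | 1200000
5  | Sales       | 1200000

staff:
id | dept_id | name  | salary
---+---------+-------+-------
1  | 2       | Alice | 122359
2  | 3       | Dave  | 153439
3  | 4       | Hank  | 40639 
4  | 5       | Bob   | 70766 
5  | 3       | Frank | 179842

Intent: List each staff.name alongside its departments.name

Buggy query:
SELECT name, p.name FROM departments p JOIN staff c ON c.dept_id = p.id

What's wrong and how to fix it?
Bug: Both tables have a 'name' column; the unqualified reference is ambiguous

Fix: Prefix ambiguous columns with the table alias

Corrected query:
SELECT c.name, p.name FROM departments p JOIN staff c ON c.dept_id = p.id

Result:
name  | name       
------+------------
Alice | Engineering
Dave  | HR         
Hank  | Finance    
Bob   | Sales      
Frank | HR         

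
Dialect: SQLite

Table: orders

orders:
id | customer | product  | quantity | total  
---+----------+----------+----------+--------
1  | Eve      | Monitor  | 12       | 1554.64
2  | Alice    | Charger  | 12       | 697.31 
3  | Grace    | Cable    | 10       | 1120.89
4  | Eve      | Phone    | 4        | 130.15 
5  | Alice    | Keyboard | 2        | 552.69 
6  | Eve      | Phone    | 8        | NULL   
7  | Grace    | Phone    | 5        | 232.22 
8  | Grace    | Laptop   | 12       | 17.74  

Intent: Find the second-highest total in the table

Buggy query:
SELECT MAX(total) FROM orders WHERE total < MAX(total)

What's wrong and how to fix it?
Bug: MAX(total) on the right of the comparison is an aggregate-in-WHERE error

Fix: Put the inner MAX in a scalar subquery

Corrected query:
SELECT MAX(total) FROM orders WHERE total < (SELECT MAX(total) FROM orders)

Result:
MAX(total)
----------
1120.89   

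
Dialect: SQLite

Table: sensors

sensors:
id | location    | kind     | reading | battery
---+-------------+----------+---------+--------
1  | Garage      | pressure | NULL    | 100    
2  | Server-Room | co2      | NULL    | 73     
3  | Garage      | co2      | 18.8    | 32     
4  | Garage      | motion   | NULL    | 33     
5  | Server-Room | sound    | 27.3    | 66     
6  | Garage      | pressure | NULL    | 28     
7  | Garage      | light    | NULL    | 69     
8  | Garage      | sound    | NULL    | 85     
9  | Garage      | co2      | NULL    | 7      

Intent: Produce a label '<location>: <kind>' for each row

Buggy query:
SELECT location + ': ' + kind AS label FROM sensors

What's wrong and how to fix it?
Bug: SQLite uses || for string concatenation; + coerces text to numbers (yielding 0)

Fix: Replace + with || to concatenate text

Corrected query:
SELECT location || ': ' || kind AS label FROM sensors

Result:
label             
------------------
Garage: pressure  
Server-Room: co2  
Garage: co2       
Garage: motion    
Server-Room: sound
Garage: pressure  
Garage: light     
Garage: sound     
Garage: co2       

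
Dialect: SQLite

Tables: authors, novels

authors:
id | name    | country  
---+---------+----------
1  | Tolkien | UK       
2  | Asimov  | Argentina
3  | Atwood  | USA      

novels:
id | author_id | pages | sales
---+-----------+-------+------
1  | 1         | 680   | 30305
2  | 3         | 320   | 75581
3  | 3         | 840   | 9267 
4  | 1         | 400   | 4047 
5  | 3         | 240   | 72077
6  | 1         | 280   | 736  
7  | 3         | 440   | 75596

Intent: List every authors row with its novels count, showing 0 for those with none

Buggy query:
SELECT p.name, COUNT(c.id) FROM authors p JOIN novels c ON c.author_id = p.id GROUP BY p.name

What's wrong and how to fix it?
Bug: An inner join excludes parents with zero children

Fix: Switch to LEFT JOIN to retain unmatched parent rows

Corrected query:
SELECT p.name, COUNT(c.id) FROM authors p LEFT JOIN novels c ON c.author_id = p.id GROUP BY p.name

Result:
name    | COUNT(c.id)
--------+------------
Asimov  | 0          
Atwood  | 4          
Tolkien | 3          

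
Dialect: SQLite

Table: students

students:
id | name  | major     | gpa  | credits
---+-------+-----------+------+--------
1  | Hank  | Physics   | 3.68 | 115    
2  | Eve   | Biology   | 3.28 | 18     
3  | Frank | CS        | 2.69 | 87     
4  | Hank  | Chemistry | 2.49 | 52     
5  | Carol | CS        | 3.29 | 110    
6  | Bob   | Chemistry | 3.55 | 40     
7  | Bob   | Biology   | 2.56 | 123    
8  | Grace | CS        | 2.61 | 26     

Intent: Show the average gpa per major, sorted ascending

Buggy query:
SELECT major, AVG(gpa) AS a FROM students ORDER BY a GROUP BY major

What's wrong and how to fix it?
Bug: GROUP BY must precede ORDER BY

Fix: Reorder: SELECT … FROM … GROUP BY … ORDER BY …

Corrected query:
SELECT major, AVG(gpa) AS a FROM students GROUP BY major ORDER BY a

Result:
major     | a       
----------+---------
CS        | 2.863333
Biology   | 2.92    
Chemistry | 3.02    
Physics   | 3.68    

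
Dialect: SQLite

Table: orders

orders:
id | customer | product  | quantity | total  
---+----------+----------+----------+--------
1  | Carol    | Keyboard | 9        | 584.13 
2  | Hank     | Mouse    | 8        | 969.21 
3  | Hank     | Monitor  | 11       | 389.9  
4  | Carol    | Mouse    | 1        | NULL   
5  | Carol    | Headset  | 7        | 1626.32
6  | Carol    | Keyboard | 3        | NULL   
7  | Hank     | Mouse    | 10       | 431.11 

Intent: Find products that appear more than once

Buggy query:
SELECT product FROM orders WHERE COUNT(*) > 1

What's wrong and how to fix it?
Bug: COUNT(*) is an aggregate and cannot be used in WHERE

Fix: GROUP BY product, then filter groups with HAVING COUNT(*) > 1

Corrected query:
SELECT product FROM orders GROUP BY product HAVING COUNT(*) > 1

Result:
product 
--------
Keyboard
Mouse   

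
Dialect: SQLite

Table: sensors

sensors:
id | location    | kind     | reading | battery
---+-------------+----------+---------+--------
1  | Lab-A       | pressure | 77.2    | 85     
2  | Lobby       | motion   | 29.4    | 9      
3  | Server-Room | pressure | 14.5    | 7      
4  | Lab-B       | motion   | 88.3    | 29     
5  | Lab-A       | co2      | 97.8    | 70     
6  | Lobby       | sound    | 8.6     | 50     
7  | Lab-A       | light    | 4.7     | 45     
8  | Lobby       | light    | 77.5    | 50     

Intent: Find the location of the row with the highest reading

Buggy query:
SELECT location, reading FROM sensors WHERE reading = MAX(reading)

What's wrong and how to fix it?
Bug: MAX(reading) is an aggregate and cannot be used directly in WHERE

Fix: Wrap MAX in a scalar subquery so WHERE compares against a single value

Corrected query:
SELECT location, reading FROM sensors WHERE reading = (SELECT MAX(reading) FROM sensors)

Result:
location | reading
---------+--------
Lab-A    | 97.8   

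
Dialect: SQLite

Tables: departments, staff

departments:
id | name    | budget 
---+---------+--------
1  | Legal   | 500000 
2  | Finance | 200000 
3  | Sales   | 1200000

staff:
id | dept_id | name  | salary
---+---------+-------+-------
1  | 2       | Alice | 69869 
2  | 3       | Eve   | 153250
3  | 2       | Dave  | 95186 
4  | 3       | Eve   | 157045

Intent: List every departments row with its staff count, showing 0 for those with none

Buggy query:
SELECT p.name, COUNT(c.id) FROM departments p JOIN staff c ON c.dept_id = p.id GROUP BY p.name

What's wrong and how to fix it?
Bug: INNER JOIN drops departments rows that have no matching staff rows

Fix: Switch to LEFT JOIN to retain unmatched parent rows

Corrected query:
SELECT p.name, COUNT(c.id) FROM departments p LEFT JOIN staff c ON c.dept_id = p.id GROUP BY p.name

Result:
name    | COUNT(c.id)
--------+------------
Finance | 2          
Legal   | 0          
Sales   | 2          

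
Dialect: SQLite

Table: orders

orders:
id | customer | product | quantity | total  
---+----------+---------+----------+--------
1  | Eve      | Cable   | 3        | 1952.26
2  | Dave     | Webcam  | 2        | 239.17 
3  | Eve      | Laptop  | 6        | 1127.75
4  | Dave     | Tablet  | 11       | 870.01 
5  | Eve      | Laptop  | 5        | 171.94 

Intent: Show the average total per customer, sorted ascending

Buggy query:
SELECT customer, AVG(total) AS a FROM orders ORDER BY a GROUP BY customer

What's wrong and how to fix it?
Bug: ORDER BY appears before GROUP BY; SQL clause order requires GROUP BY first

Fix: Move ORDER BY to the end, after GROUP BY

Corrected query:
SELECT customer, AVG(total) AS a FROM orders GROUP BY customer ORDER BY a

Result:
customer | a          
---------+------------
Dave     | 554.59     
Eve      | 1083.983333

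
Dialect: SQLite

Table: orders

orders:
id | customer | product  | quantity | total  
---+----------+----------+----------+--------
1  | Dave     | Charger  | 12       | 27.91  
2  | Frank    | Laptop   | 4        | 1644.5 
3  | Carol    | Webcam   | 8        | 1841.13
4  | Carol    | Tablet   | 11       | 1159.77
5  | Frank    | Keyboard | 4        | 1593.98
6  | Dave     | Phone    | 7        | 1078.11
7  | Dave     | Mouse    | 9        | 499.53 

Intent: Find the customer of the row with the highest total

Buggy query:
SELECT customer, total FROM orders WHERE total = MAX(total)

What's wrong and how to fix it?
Bug: WHERE is evaluated per row; an aggregate over the whole table isn't defined there

Fix: Wrap MAX in a scalar subquery so WHERE compares against a single value

Corrected query:
SELECT customer, total FROM orders WHERE total = (SELECT MAX(total) FROM orders)

Result:
customer | total  
---------+--------
Carol    | 1841.13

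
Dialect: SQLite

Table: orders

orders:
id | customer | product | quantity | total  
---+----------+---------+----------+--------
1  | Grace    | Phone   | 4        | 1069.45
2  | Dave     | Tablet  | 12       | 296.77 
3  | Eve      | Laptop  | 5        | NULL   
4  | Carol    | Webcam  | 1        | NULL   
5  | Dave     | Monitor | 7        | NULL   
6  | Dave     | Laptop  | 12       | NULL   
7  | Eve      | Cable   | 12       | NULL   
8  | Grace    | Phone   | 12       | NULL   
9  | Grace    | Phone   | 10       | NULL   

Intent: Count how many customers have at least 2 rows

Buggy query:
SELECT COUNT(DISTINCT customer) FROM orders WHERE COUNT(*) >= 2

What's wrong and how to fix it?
Bug: COUNT(*) cannot appear in WHERE; the per-group count doesn't exist yet

Fix: Group first with HAVING COUNT(*) >= 2, then COUNT the resulting groups

Corrected query:
SELECT COUNT(*) FROM (SELECT customer FROM orders GROUP BY customer HAVING COUNT(*) >= 2)

Result:
COUNT(*)
--------
3       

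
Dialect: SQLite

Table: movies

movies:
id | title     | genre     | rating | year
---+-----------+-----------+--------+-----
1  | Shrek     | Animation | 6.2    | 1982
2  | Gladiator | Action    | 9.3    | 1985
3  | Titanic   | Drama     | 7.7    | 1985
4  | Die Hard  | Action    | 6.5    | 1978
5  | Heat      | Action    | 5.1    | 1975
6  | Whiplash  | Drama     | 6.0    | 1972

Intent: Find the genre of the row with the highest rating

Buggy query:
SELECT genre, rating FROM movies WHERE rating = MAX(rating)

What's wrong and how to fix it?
Bug: MAX(rating) is an aggregate and cannot be used directly in WHERE

Fix: Use a subquery: WHERE rating = (SELECT MAX(rating) FROM movies)

Corrected query:
SELECT genre, rating FROM movies WHERE rating = (SELECT MAX(rating) FROM movies)

Result:
genre  | rating
-------+-------
Action | 9.3   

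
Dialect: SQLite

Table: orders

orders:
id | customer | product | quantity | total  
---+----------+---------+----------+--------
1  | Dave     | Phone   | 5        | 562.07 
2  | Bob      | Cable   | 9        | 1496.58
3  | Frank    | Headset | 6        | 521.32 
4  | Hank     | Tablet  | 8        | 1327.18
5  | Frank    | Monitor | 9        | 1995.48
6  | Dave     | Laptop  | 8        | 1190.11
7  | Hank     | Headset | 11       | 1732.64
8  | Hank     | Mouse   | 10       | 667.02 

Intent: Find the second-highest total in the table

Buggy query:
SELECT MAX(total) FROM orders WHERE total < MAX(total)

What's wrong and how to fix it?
Bug: MAX(total) on the right of the comparison is an aggregate-in-WHERE error

Fix: Put the inner MAX in a scalar subquery

Corrected query:
SELECT MAX(total) FROM orders WHERE total < (SELECT MAX(total) FROM orders)

Result:
MAX(total)
----------
1732.64   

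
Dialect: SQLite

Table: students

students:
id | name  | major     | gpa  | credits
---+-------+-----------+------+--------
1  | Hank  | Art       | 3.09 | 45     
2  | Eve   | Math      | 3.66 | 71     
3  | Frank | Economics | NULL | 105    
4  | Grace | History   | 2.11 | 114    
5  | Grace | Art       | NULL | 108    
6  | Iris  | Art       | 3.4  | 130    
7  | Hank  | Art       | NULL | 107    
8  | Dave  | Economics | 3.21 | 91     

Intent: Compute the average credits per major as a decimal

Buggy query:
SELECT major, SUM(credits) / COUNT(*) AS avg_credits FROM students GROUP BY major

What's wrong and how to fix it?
Bug: Both operands are integers, so '/' performs integer division and truncates

Fix: Cast one side to REAL so the division keeps the fractional part

Corrected query:
SELECT major, SUM(credits) * 1.0 / COUNT(*) AS avg_credits FROM students GROUP BY major

Result:
major     | avg_credits
----------+------------
Art       | 97.5       
Economics | 98         
History   | 114        
Math      | 71         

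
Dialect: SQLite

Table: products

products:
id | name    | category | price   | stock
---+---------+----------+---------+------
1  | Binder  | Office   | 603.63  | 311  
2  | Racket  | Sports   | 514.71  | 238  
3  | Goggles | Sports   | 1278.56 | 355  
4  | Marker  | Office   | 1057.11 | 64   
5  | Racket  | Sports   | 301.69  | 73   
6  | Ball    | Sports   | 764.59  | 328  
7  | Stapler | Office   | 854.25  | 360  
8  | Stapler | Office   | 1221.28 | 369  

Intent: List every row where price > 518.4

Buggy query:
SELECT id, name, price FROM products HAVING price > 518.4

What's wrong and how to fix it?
Bug: HAVING filters the output of aggregation, but this query has no GROUP BY and no aggregate functions, so SQLite rejects it (HAVING clause on a non-aggregate query); the condition here is per row

Fix: Use WHERE for row-level filtering

Corrected query:
SELECT id, name, price FROM products WHERE price > 518.4

Result:
id | name    | price  
---+---------+--------
1  | Binder  | 603.63 
3  | Goggles | 1278.56
4  | Marker  | 1057.11
6  | Ball    | 764.59 
7  | Stapler | 854.25 
8  | Stapler | 1221.28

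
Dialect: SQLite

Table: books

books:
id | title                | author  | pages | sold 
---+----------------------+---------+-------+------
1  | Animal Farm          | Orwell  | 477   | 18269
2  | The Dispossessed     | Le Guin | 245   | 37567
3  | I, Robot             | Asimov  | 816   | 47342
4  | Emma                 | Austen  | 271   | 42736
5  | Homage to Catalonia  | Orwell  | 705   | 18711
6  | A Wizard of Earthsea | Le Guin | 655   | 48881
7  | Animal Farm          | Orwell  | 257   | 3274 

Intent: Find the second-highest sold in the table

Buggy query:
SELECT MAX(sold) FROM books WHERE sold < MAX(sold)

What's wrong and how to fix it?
Bug: The inner MAX is an aggregate inside WHERE, which is not allowed

Fix: Compute the overall MAX in a subquery, then take MAX of rows below it

Corrected query:
SELECT MAX(sold) FROM books WHERE sold < (SELECT MAX(sold) FROM books)

Result:
MAX(sold)
---------
47342    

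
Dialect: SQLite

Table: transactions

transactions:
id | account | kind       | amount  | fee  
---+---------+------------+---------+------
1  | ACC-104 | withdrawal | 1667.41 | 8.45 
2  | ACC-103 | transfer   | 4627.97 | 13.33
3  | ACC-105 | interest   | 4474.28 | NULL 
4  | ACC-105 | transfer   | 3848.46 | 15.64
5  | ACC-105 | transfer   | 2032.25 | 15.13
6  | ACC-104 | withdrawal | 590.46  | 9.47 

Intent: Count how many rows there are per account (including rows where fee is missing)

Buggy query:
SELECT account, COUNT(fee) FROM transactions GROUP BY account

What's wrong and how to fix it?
Bug: COUNT(fee) skips NULLs, so groups with missing fee are undercounted

Fix: Replace COUNT(fee) with COUNT(*)

Corrected query:
SELECT account, COUNT(*) FROM transactions GROUP BY account

Result:
account | COUNT(*)
--------+---------
ACC-103 | 1       
ACC-104 | 2       
ACC-105 | 3       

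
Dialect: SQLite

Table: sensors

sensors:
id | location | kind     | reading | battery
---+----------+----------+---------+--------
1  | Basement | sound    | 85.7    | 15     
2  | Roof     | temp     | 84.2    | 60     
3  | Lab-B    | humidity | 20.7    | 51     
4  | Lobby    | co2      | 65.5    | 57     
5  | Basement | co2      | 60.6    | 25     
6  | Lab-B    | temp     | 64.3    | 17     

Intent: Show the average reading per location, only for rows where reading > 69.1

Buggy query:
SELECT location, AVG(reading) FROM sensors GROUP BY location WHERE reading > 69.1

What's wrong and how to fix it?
Bug: Row-level WHERE must come before GROUP BY in the clause order

Fix: Move the WHERE clause before GROUP BY

Corrected query:
SELECT location, AVG(reading) FROM sensors WHERE reading > 69.1 GROUP BY location

Result:
location | AVG(reading)
---------+-------------
Basement | 85.7        
Roof     | 84.2        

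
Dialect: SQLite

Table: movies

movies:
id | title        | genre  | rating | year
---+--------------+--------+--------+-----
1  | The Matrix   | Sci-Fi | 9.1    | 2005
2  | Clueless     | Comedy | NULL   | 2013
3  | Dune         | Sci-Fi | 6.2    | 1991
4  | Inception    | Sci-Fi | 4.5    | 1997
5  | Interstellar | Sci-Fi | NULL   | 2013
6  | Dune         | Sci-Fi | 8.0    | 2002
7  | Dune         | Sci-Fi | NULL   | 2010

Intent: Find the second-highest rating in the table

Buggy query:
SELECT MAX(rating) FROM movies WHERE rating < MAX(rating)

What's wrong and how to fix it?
Bug: MAX(rating) on the right of the comparison is an aggregate-in-WHERE error

Fix: Put the inner MAX in a scalar subquery

Corrected query:
SELECT MAX(rating) FROM movies WHERE rating < (SELECT MAX(rating) FROM movies)

Result:
MAX(rating)
-----------
8          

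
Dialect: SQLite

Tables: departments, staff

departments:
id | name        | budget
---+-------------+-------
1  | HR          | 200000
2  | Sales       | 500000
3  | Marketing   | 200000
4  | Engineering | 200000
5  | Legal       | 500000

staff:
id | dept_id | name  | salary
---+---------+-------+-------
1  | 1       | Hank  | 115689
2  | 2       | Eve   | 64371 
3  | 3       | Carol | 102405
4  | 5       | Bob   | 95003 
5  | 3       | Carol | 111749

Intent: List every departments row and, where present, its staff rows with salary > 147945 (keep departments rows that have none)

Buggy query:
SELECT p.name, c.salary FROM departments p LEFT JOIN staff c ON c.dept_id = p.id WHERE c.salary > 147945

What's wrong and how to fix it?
Bug: Filtering c.salary in WHERE discards the NULL rows produced by LEFT JOIN, turning it into an inner join

Fix: Move the right-table condition into the ON clause so unmatched parents are kept

Corrected query:
SELECT p.name, c.salary FROM departments p LEFT JOIN staff c ON c.dept_id = p.id AND c.salary > 147945

Result:
name        | salary
------------+-------
HR          | NULL  
Sales       | NULL  
Marketing   | NULL  
Engineering | NULL  
Legal       | NULL  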